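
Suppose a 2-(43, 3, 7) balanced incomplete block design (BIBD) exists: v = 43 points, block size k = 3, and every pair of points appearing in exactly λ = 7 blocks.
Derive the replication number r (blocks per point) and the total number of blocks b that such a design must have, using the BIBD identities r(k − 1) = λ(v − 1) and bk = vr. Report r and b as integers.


Any 2-(v, k, λ) BIBD satisfies two necessary conditions:
  (i)  Each point sits in r blocks, and counting incidences through any fixed point gives r(k − 1) = λ(v − 1), so r = λ(v − 1)/(k − 1).
  (ii) Total incidences bk = vr, so b = vr/k.
Step 1: r = λ(v − 1)/(k − 1) = 7·(43 − 1)/(3 − 1) = 7·42/2 = 294/2 = 147.
Step 2: b = vr/k = 43·147/3 = 6321/3 = 2107.
Check integrality: r = 147 ∈ Z ✓, b = 2107 ∈ Z ✓.
(These identities are necessary conditions: they determine r and b for any design with these parameters, but do not by themselves prove that one exists.)

r = 147, b = 2107.


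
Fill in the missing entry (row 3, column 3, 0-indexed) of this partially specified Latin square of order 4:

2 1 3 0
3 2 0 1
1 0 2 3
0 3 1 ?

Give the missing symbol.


Row 3 contains symbols [0, 1, 3] — missing [2].
Column 3 contains symbols [0, 1, 3] — missing [2].
The missing symbol must appear in both missing sets; intersection = [2].
Therefore the hidden value is 2.

Missing value = 2.


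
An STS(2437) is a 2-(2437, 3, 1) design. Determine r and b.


An STS(v) is a 2-(v, 3, 1) BIBD: block size k = 3, λ = 1.
Replication: r(k − 1) = λ(v − 1) ⇒ r·2 = 2437 − 1 = 2436 ⇒ r = 1218.
Block count: b = v(v − 1)/6 = 2437·2436/6 = 5936532/6 = 989422.

r = 1218, b = 989422.


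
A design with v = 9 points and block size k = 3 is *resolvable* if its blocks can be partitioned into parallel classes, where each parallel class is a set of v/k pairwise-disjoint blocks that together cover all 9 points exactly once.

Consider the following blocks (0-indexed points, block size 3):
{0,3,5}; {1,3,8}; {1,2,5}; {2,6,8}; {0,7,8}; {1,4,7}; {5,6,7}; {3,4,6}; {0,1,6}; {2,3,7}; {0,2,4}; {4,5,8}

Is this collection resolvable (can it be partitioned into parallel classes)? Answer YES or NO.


v = 9, block size k = 3, number of blocks = 12.
For resolvability, blocks must partition into parallel classes of size v/k = 3.
Total blocks must therefore be a multiple of 3: 12 = 3·4 + 0 ⇒ divisible ✓.
Greedy packing gives 4 candidate class(es). Each should be a full parallel class (size 3, covers all 9 points).
  Class 1 (3 blocks): {0,3,5}; {2,6,8}; {1,4,7}. Points covered: [0, 1, 2, 3, 4, 5, 6, 7, 8].
  Class 2 (3 blocks): {1,3,8}; {5,6,7}; {0,2,4}. Points covered: [0, 1, 2, 3, 4, 5, 6, 7, 8].
  Class 3 (3 blocks): {1,2,5}; {0,7,8}; {3,4,6}. Points covered: [0, 1, 2, 3, 4, 5, 6, 7, 8].
  Class 4 (3 blocks): {0,1,6}; {2,3,7}; {4,5,8}. Points covered: [0, 1, 2, 3, 4, 5, 6, 7, 8].
All classes full (size 3)? YES. All classes cover every point? YES.
Resolvable? YES.

YES


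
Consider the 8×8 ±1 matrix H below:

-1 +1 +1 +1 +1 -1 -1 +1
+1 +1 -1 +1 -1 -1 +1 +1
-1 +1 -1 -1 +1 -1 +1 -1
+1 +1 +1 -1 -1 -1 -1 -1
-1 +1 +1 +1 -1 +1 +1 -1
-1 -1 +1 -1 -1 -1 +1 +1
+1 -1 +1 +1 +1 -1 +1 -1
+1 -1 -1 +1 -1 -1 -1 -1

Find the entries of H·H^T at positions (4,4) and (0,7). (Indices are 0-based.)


Row 0 of H: [-1, 1, 1, 1, 1, -1, -1, 1].
Row 4 of H: [-1, 1, 1, 1, -1, 1, 1, -1].
Row 7 of H: [1, -1, -1, 1, -1, -1, -1, -1].
(H·H^T)[4][4] = Σ_j H[4][j]·H[4][j] = (-1)² + (1)² + (1)² + (1)² + (-1)² + (1)² + (1)² + (-1)² = 1 + 1 + 1 + 1 + 1 + 1 + 1 + 1 = 8.
(H·H^T)[0][7] = Σ_j H[0][j]·H[7][j] = (-1)·(1) + (1)·(-1) + (1)·(-1) + (1)·(1) + (1)·(-1) + (-1)·(-1) + (-1)·(-1) + (1)·(-1) = -1 + -1 + -1 + 1 + -1 + 1 + 1 + -1 = -2.
Rows 0 and 7 are not orthogonal (dot product = -2 ≠ 0), so H is not a Hadamard matrix.

(4,4) entry = 8; (0,7) entry = -2.


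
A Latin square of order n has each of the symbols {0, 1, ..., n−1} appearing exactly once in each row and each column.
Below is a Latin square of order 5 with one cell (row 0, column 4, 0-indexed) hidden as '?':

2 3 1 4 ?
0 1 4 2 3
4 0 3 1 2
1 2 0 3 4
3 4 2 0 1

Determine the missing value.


Row 0 contains symbols [1, 2, 3, 4] — missing [0].
Column 4 contains symbols [1, 2, 3, 4] — missing [0].
The missing symbol must appear in both missing sets; intersection = [0].
Therefore the hidden value is 0.

Missing value = 0.


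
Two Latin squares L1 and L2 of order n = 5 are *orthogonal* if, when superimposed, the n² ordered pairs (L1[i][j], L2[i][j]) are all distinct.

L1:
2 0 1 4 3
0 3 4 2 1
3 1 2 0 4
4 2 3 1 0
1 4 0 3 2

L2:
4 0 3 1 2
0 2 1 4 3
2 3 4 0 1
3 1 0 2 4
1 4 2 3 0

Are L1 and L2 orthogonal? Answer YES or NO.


Form the n² = 25 superimposed pairs (L1[i][j], L2[i][j]), row by row (rows and columns indexed from 0):
row 0: (2,4) (0,0) (1,3) (4,1) (3,2)
row 1: (0,0) (3,2) (4,1) (2,4) (1,3)
row 2: (3,2) (1,3) (2,4) (0,0) (4,1)
row 3: (4,3) (2,1) (3,0) (1,2) (0,4)
row 4: (1,1) (4,4) (0,2) (3,3) (2,0)
Orthogonality requires all 25 pairs distinct.
But the pair (0,0) repeats: cell (0,1) has L1 = 0, L2 = 0, and cell (1,0) has L1 = 0, L2 = 0.
A repeated pair means some other pair never occurs (only 15 distinct pairs out of 25), so the squares are not orthogonal.
Conclusion: NO.

NO


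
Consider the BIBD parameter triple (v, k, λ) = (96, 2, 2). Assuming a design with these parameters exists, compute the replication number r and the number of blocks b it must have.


Any 2-(v, k, λ) BIBD satisfies two necessary conditions:
  (i)  Each point sits in r blocks, and counting incidences through any fixed point gives r(k − 1) = λ(v − 1), so r = λ(v − 1)/(k − 1).
  (ii) Total incidences bk = vr, so b = vr/k.
Step 1: r = λ(v − 1)/(k − 1) = 2·(96 − 1)/(2 − 1) = 2·95/1 = 190/1 = 190.
Step 2: b = vr/k = 96·190/2 = 18240/2 = 9120.
Check integrality: r = 190 ∈ Z ✓, b = 9120 ∈ Z ✓.
(These identities are necessary conditions: they determine r and b for any design with these parameters, but do not by themselves prove that one exists.)

r = 190, b = 9120.


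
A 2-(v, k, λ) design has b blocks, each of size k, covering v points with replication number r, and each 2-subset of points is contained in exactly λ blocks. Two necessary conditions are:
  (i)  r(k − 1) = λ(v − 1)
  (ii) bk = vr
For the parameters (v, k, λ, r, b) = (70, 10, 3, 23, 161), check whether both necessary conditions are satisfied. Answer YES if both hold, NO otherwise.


Condition (i): r(k − 1) = 23·9 = 207; λ(v − 1) = 3·69 = 207. Match? YES.
Condition (ii): bk = 161·10 = 1610; vr = 70·23 = 1610. Match? YES.
Both conditions hold? YES.

YES


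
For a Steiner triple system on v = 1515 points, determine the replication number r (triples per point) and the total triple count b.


An STS(v) is a 2-(v, 3, 1) BIBD: block size k = 3, λ = 1.
Replication: r(k − 1) = λ(v − 1) ⇒ r·2 = 1515 − 1 = 1514 ⇒ r = 757.
Block count: b = v(v − 1)/6 = 1515·1514/6 = 2293710/6 = 382285.

r = 757, b = 382285.


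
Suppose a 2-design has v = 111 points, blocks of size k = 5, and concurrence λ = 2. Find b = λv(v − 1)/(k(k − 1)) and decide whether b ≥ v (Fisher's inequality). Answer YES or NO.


b = λv(v − 1)/(k(k − 1)) = 2·111·110/(5·4) = 24420/20 = 1221.
Compare with v = 111: b ≥ v, so Fisher's inequality holds.

YES


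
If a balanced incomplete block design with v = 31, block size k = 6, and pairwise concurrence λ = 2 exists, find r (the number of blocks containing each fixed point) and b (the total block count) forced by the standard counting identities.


Any 2-(v, k, λ) BIBD satisfies two necessary conditions:
  (i)  Each point sits in r blocks, and counting incidences through any fixed point gives r(k − 1) = λ(v − 1), so r = λ(v − 1)/(k − 1).
  (ii) Total incidences bk = vr, so b = vr/k.
Step 1: r = λ(v − 1)/(k − 1) = 2·(31 − 1)/(6 − 1) = 2·30/5 = 60/5 = 12.
Step 2: b = vr/k = 31·12/6 = 372/6 = 62.
Check integrality: r = 12 ∈ Z ✓, b = 62 ∈ Z ✓.
(These identities are necessary conditions: they determine r and b for any design with these parameters, but do not by themselves prove that one exists.)

r = 12, b = 62.


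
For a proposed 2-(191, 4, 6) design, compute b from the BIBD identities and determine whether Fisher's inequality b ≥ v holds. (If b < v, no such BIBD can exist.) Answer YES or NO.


r = λ(v − 1)/(k − 1) = 6·190/3 = 380.
b = vr/k = 191·380/4 = 18145.
Fisher's inequality: b ≥ v ⇔ 18145 ≥ 191? YES.

YES


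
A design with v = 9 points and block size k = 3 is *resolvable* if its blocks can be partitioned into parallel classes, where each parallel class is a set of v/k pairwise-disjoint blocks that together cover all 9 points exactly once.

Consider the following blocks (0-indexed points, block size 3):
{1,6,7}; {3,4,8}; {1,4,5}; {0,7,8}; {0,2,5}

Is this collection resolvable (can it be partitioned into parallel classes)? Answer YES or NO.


v = 9, block size k = 3, number of blocks = 5.
For resolvability, blocks must partition into parallel classes of size v/k = 3.
Total blocks must therefore be a multiple of 3: 5 = 3·1 + 2 ⇒ not divisible ✗.
Resolvable? NO.

NO


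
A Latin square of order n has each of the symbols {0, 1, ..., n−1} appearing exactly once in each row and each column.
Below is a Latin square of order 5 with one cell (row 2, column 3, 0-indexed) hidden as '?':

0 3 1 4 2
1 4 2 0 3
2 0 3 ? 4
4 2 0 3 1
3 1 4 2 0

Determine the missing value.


Row 2 contains symbols [0, 2, 3, 4] — missing [1].
Column 3 contains symbols [0, 2, 3, 4] — missing [1].
The missing symbol must appear in both missing sets; intersection = [1].
Therefore the hidden value is 1.

Missing value = 1.


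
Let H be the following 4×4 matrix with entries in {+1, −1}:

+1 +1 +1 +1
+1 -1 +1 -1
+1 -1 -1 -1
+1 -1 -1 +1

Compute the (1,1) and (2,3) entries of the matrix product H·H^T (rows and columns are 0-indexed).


Row 1 of H: [1, -1, 1, -1].
Row 2 of H: [1, -1, -1, -1].
Row 3 of H: [1, -1, -1, 1].
(H·H^T)[1][1] = Σ_j H[1][j]·H[1][j] = (1)² + (-1)² + (1)² + (-1)² = 1 + 1 + 1 + 1 = 4.
(H·H^T)[2][3] = Σ_j H[2][j]·H[3][j] = (1)·(1) + (-1)·(-1) + (-1)·(-1) + (-1)·(1) = 1 + 1 + 1 + -1 = 2.
Rows 2 and 3 are not orthogonal (dot product = 2 ≠ 0), so H is not a Hadamard matrix.

(1,1) entry = 4; (2,3) entry = 2.


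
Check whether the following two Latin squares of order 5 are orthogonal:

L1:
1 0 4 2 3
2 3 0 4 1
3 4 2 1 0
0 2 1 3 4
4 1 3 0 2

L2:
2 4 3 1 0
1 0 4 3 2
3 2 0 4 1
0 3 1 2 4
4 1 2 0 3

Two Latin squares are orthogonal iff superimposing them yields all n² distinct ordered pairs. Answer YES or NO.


Form the n² = 25 superimposed pairs (L1[i][j], L2[i][j]), row by row (rows and columns indexed from 0):
row 0: (1,2) (0,4) (4,3) (2,1) (3,0)
row 1: (2,1) (3,0) (0,4) (4,3) (1,2)
row 2: (3,3) (4,2) (2,0) (1,4) (0,1)
row 3: (0,0) (2,3) (1,1) (3,2) (4,4)
row 4: (4,4) (1,1) (3,2) (0,0) (2,3)
Orthogonality requires all 25 pairs distinct.
But the pair (2,1) repeats: cell (0,3) has L1 = 2, L2 = 1, and cell (1,0) has L1 = 2, L2 = 1.
A repeated pair means some other pair never occurs (only 15 distinct pairs out of 25), so the squares are not orthogonal.
Conclusion: NO.

NO


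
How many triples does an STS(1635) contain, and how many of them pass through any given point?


An STS(v) is a 2-(v, 3, 1) BIBD: block size k = 3, λ = 1.
Replication: r(k − 1) = λ(v − 1) ⇒ r·2 = 1635 − 1 = 1634 ⇒ r = 817.
Block count: bk = vr ⇒ b·3 = 1635·817 = 1335795 ⇒ b = 445265.

r = 817, b = 445265.


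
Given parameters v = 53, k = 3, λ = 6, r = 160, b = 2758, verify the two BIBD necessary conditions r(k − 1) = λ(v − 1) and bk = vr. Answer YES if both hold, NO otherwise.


Condition (i): r(k − 1) = 160·2 = 320; λ(v − 1) = 6·52 = 312. Match? NO.
Condition (ii): bk = 2758·3 = 8274; vr = 53·160 = 8480. Match? NO.
Both conditions hold? NO.

NO


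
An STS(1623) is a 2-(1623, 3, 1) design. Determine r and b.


An STS(v) is a 2-(v, 3, 1) BIBD: block size k = 3, λ = 1.
Replication: r(k − 1) = λ(v − 1) ⇒ r·2 = 1623 − 1 = 1622 ⇒ r = 811.
Block count: bk = vr ⇒ b·3 = 1623·811 = 1316253 ⇒ b = 438751.

r = 811, b = 438751.


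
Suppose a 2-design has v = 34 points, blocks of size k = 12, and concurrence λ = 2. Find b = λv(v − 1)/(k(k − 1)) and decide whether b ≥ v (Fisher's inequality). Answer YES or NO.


b = λv(v − 1)/(k(k − 1)) = 2·34·33/(12·11) = 2244/132 = 17.
Compare with v = 34: b < v, so Fisher's inequality fails.

NO


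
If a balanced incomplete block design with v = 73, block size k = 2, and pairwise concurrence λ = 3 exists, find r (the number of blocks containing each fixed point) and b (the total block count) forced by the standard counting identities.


Any 2-(v, k, λ) BIBD satisfies two necessary conditions:
  (i)  Each point sits in r blocks, and counting incidences through any fixed point gives r(k − 1) = λ(v − 1), so r = λ(v − 1)/(k − 1).
  (ii) Total incidences bk = vr, so b = vr/k.
Step 1: r = λ(v − 1)/(k − 1) = 3·(73 − 1)/(2 − 1) = 3·72/1 = 216/1 = 216.
Step 2: b = vr/k = 73·216/2 = 15768/2 = 7884.
Check integrality: r = 216 ∈ Z ✓, b = 7884 ∈ Z ✓.
(These identities are necessary conditions: they determine r and b for any design with these parameters, but do not by themselves prove that one exists.)

r = 216, b = 7884.


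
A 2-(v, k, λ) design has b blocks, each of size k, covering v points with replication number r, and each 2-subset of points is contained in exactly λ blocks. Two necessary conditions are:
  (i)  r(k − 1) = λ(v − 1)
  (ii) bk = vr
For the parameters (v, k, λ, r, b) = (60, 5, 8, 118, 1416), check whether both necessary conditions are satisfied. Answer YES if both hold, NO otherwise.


Condition (i): r(k − 1) = 118·4 = 472; λ(v − 1) = 8·59 = 472. Match? YES.
Condition (ii): bk = 1416·5 = 7080; vr = 60·118 = 7080. Match? YES.
Both conditions hold? YES.

YES


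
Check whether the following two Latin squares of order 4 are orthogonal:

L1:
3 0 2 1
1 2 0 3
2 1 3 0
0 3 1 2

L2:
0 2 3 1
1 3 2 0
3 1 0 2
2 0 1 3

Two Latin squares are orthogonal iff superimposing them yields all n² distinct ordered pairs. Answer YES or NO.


Form the n² = 16 superimposed pairs (L1[i][j], L2[i][j]), row by row (rows and columns indexed from 0):
row 0: (3,0) (0,2) (2,3) (1,1)
row 1: (1,1) (2,3) (0,2) (3,0)
row 2: (2,3) (1,1) (3,0) (0,2)
row 3: (0,2) (3,0) (1,1) (2,3)
Orthogonality requires all 16 pairs distinct.
But the pair (1,1) repeats: cell (0,3) has L1 = 1, L2 = 1, and cell (1,0) has L1 = 1, L2 = 1.
A repeated pair means some other pair never occurs (only 4 distinct pairs out of 16), so the squares are not orthogonal.
Conclusion: NO.

NO


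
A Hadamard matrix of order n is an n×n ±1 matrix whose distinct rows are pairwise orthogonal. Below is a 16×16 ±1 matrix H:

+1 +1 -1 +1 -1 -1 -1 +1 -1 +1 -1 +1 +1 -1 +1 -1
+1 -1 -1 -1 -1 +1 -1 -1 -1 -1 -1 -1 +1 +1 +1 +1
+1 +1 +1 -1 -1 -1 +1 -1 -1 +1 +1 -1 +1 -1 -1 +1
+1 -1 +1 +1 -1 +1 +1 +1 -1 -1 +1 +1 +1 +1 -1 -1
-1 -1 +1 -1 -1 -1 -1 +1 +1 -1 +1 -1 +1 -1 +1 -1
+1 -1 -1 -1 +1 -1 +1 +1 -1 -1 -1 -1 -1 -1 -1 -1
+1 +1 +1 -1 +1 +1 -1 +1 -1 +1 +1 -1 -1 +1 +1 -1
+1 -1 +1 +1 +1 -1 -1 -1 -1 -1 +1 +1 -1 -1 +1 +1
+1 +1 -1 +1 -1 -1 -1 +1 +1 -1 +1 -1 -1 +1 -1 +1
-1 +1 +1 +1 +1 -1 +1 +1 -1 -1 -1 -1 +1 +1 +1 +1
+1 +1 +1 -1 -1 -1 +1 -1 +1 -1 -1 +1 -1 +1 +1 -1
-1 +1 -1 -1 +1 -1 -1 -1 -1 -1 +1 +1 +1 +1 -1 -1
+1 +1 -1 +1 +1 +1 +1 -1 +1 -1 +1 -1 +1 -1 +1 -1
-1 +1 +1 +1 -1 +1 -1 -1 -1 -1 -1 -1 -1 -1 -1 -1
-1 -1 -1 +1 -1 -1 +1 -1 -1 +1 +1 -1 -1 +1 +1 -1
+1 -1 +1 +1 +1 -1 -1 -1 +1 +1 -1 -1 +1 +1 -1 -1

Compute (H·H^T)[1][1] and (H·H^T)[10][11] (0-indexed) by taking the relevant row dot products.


Row 1 of H: [1, -1, -1, -1, -1, 1, -1, -1, -1, -1, -1, -1, 1, 1, 1, 1].
Row 10 of H: [1, 1, 1, -1, -1, -1, 1, -1, 1, -1, -1, 1, -1, 1, 1, -1].
Row 11 of H: [-1, 1, -1, -1, 1, -1, -1, -1, -1, -1, 1, 1, 1, 1, -1, -1].
(H·H^T)[1][1] = Σ_j H[1][j]·H[1][j] = (1)² + (-1)² + (-1)² + (-1)² + (-1)² + (1)² + (-1)² + (-1)² + (-1)² + (-1)² + (-1)² + (-1)² + (1)² + (1)² + (1)² + (1)² = 1 + 1 + 1 + 1 + 1 + 1 + 1 + 1 + 1 + 1 + 1 + 1 + 1 + 1 + 1 + 1 = 16.
(H·H^T)[10][11] = Σ_j H[10][j]·H[11][j] = (1)·(-1) + (1)·(1) + (1)·(-1) + (-1)·(-1) + (-1)·(1) + (-1)·(-1) + (1)·(-1) + (-1)·(-1) + (1)·(-1) + (-1)·(-1) + (-1)·(1) + (1)·(1) + (-1)·(1) + (1)·(1) + (1)·(-1) + (-1)·(-1) = -1 + 1 + -1 + 1 + -1 + 1 + -1 + 1 + -1 + 1 + -1 + 1 + -1 + 1 + -1 + 1 = 0.
So rows 10 and 11 are orthogonal; the diagonal entry equals n = 16.

(1,1) entry = 16; (10,11) entry = 0.


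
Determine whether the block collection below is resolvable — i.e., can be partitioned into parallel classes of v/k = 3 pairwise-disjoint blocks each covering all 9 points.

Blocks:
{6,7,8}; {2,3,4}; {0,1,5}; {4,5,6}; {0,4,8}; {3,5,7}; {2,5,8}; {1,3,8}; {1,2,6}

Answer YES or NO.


v = 9, block size k = 3, number of blocks = 9.
For resolvability, blocks must partition into parallel classes of size v/k = 3.
Total blocks must therefore be a multiple of 3: 9 = 3·3 + 0 ⇒ divisible ✓.
Consider block {4,5,6}. The only other block(s) in the collection disjoint from it are {1,3,8} — just 1 block(s). Any parallel class containing {4,5,6} would need 2 other blocks each disjoint from it, so no parallel class of size 3 can contain {4,5,6}.
Since every block must belong to some parallel class in a resolution, the collection cannot be partitioned into parallel classes.
Resolvable? NO.

NO


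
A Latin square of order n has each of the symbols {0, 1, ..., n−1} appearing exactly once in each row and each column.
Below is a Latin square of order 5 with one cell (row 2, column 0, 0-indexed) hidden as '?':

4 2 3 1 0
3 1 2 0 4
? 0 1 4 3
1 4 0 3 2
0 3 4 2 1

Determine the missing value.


Row 2 contains symbols [0, 1, 3, 4] — missing [2].
Column 0 contains symbols [0, 1, 3, 4] — missing [2].
The missing symbol must appear in both missing sets; intersection = [2].
Therefore the hidden value is 2.

Missing value = 2.


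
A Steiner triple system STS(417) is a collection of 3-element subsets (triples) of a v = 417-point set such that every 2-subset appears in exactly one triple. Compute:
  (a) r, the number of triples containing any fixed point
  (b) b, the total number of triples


An STS(v) is a 2-(v, 3, 1) BIBD: block size k = 3, λ = 1.
Replication: r(k − 1) = λ(v − 1) ⇒ r·2 = 417 − 1 = 416 ⇒ r = 208.
Block count: b = v(v − 1)/6 = 417·416/6 = 173472/6 = 28912.

r = 208, b = 28912.


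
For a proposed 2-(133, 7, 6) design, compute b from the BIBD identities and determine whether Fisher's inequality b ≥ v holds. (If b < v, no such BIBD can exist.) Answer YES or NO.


b = λv(v − 1)/(k(k − 1)) = 6·133·132/(7·6) = 105336/42 = 2508.
Compare with v = 133: b ≥ v, so Fisher's inequality holds.

YES


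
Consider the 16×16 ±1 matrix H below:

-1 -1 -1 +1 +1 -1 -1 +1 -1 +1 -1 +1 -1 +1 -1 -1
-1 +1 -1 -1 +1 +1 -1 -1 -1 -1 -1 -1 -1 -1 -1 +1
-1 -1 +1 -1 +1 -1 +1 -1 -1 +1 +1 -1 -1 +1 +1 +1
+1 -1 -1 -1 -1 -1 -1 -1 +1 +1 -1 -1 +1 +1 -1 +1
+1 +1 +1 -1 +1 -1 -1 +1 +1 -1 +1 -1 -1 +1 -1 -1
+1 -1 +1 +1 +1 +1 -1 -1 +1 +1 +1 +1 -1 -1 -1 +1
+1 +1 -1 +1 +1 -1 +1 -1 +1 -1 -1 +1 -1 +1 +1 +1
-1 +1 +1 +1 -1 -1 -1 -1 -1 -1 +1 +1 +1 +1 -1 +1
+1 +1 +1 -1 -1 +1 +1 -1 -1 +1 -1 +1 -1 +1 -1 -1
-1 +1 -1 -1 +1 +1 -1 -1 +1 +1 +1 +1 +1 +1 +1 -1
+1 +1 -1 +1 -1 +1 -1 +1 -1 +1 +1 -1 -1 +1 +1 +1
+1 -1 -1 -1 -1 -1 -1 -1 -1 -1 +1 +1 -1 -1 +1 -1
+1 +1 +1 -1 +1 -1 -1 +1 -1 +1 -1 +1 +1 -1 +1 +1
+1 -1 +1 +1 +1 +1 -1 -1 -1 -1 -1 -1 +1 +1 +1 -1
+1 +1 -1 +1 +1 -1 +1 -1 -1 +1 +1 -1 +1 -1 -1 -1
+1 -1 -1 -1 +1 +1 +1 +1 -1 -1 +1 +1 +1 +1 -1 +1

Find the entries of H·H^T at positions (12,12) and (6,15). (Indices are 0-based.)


Row 6 of H: [1, 1, -1, 1, 1, -1, 1, -1, 1, -1, -1, 1, -1, 1, 1, 1].
Row 12 of H: [1, 1, 1, -1, 1, -1, -1, 1, -1, 1, -1, 1, 1, -1, 1, 1].
Row 15 of H: [1, -1, -1, -1, 1, 1, 1, 1, -1, -1, 1, 1, 1, 1, -1, 1].
(H·H^T)[12][12] = Σ_j H[12][j]·H[12][j] = (1)² + (1)² + (1)² + (-1)² + (1)² + (-1)² + (-1)² + (1)² + (-1)² + (1)² + (-1)² + (1)² + (1)² + (-1)² + (1)² + (1)² = 1 + 1 + 1 + 1 + 1 + 1 + 1 + 1 + 1 + 1 + 1 + 1 + 1 + 1 + 1 + 1 = 16.
(H·H^T)[6][15] = Σ_j H[6][j]·H[15][j] = (1)·(1) + (1)·(-1) + (-1)·(-1) + (1)·(-1) + (1)·(1) + (-1)·(1) + (1)·(1) + (-1)·(1) + (1)·(-1) + (-1)·(-1) + (-1)·(1) + (1)·(1) + (-1)·(1) + (1)·(1) + (1)·(-1) + (1)·(1) = 1 + -1 + 1 + -1 + 1 + -1 + 1 + -1 + -1 + 1 + -1 + 1 + -1 + 1 + -1 + 1 = 0.
So rows 6 and 15 are orthogonal; the diagonal entry equals n = 16.

(12,12) entry = 16; (6,15) entry = 0.


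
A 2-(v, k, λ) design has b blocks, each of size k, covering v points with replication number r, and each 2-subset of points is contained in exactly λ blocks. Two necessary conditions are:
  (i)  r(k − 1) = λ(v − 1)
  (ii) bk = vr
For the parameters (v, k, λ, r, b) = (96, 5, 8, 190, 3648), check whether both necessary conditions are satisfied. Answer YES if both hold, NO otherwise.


Condition (i): r(k − 1) = 190·4 = 760; λ(v − 1) = 8·95 = 760. Match? YES.
Condition (ii): bk = 3648·5 = 18240; vr = 96·190 = 18240. Match? YES.
Both conditions hold? YES.

YES


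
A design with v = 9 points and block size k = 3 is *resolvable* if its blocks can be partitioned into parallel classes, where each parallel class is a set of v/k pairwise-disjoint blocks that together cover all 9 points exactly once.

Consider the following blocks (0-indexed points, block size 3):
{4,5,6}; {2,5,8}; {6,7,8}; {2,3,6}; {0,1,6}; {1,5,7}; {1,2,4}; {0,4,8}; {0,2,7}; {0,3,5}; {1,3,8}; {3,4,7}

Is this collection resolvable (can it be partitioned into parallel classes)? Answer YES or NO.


v = 9, block size k = 3, number of blocks = 12.
For resolvability, blocks must partition into parallel classes of size v/k = 3.
Total blocks must therefore be a multiple of 3: 12 = 3·4 + 0 ⇒ divisible ✓.
Greedy packing gives 4 candidate class(es). Each should be a full parallel class (size 3, covers all 9 points).
  Class 1 (3 blocks): {4,5,6}; {0,2,7}; {1,3,8}. Points covered: [0, 1, 2, 3, 4, 5, 6, 7, 8].
  Class 2 (3 blocks): {2,5,8}; {0,1,6}; {3,4,7}. Points covered: [0, 1, 2, 3, 4, 5, 6, 7, 8].
  Class 3 (3 blocks): {6,7,8}; {1,2,4}; {0,3,5}. Points covered: [0, 1, 2, 3, 4, 5, 6, 7, 8].
  Class 4 (3 blocks): {2,3,6}; {1,5,7}; {0,4,8}. Points covered: [0, 1, 2, 3, 4, 5, 6, 7, 8].
All classes full (size 3)? YES. All classes cover every point? YES.
Resolvable? YES.

YES


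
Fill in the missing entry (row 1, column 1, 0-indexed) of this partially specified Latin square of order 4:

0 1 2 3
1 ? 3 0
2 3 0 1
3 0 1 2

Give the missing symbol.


Row 1 contains symbols [0, 1, 3] — missing [2].
Column 1 contains symbols [0, 1, 3] — missing [2].
The missing symbol must appear in both missing sets; intersection = [2].
Therefore the hidden value is 2.

Missing value = 2.


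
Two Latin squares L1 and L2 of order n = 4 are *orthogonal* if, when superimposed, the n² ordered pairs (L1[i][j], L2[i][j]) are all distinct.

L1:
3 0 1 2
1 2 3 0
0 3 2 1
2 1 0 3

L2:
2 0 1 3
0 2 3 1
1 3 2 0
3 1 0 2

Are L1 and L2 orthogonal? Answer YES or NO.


Form the n² = 16 superimposed pairs (L1[i][j], L2[i][j]), row by row (rows and columns indexed from 0):
row 0: (3,2) (0,0) (1,1) (2,3)
row 1: (1,0) (2,2) (3,3) (0,1)
row 2: (0,1) (3,3) (2,2) (1,0)
row 3: (2,3) (1,1) (0,0) (3,2)
Orthogonality requires all 16 pairs distinct.
But the pair (0,1) repeats: cell (1,3) has L1 = 0, L2 = 1, and cell (2,0) has L1 = 0, L2 = 1.
A repeated pair means some other pair never occurs (only 8 distinct pairs out of 16), so the squares are not orthogonal.
Conclusion: NO.

NO


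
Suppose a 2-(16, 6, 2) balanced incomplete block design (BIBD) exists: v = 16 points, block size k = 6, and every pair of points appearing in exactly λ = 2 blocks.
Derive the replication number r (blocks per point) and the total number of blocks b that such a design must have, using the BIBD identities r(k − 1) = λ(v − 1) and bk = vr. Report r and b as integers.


Any 2-(v, k, λ) BIBD satisfies two necessary conditions:
  (i)  Each point sits in r blocks, and counting incidences through any fixed point gives r(k − 1) = λ(v − 1), so r = λ(v − 1)/(k − 1).
  (ii) Total incidences bk = vr, so b = vr/k.
Step 1: r = λ(v − 1)/(k − 1) = 2·(16 − 1)/(6 − 1) = 2·15/5 = 30/5 = 6.
Step 2: b = vr/k = 16·6/6 = 96/6 = 16.
Check integrality: r = 6 ∈ Z ✓, b = 16 ∈ Z ✓.
(These identities are necessary conditions: they determine r and b for any design with these parameters, but do not by themselves prove that one exists.)

r = 6, b = 16.


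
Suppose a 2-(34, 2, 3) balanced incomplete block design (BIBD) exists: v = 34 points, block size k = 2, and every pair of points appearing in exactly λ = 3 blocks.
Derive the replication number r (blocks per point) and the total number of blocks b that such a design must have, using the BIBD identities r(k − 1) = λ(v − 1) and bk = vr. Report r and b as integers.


Any 2-(v, k, λ) BIBD satisfies two necessary conditions:
  (i)  Each point sits in r blocks, and counting incidences through any fixed point gives r(k − 1) = λ(v − 1), so r = λ(v − 1)/(k − 1).
  (ii) Total incidences bk = vr, so b = vr/k.
Step 1: r = λ(v − 1)/(k − 1) = 3·(34 − 1)/(2 − 1) = 3·33/1 = 99/1 = 99.
Step 2: b = vr/k = 34·99/2 = 3366/2 = 1683.
Check integrality: r = 99 ∈ Z ✓, b = 1683 ∈ Z ✓.
(These identities are necessary conditions: they determine r and b for any design with these parameters, but do not by themselves prove that one exists.)

r = 99, b = 1683.


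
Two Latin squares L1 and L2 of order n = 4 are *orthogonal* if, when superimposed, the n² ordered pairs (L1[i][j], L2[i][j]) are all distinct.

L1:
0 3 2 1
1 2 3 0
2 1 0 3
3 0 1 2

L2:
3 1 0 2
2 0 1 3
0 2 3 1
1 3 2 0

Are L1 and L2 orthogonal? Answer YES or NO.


Form the n² = 16 superimposed pairs (L1[i][j], L2[i][j]), row by row (rows and columns indexed from 0):
row 0: (0,3) (3,1) (2,0) (1,2)
row 1: (1,2) (2,0) (3,1) (0,3)
row 2: (2,0) (1,2) (0,3) (3,1)
row 3: (3,1) (0,3) (1,2) (2,0)
Orthogonality requires all 16 pairs distinct.
But the pair (1,2) repeats: cell (0,3) has L1 = 1, L2 = 2, and cell (1,0) has L1 = 1, L2 = 2.
A repeated pair means some other pair never occurs (only 4 distinct pairs out of 16), so the squares are not orthogonal.
Conclusion: NO.

NO


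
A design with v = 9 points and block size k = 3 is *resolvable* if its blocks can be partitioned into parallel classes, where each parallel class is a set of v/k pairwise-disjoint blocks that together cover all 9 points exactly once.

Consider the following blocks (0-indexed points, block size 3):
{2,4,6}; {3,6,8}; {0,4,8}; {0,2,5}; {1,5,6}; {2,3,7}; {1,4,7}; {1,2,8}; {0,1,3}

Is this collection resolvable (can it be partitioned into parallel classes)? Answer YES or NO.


v = 9, block size k = 3, number of blocks = 9.
For resolvability, blocks must partition into parallel classes of size v/k = 3.
Total blocks must therefore be a multiple of 3: 9 = 3·3 + 0 ⇒ divisible ✓.
Consider block {2,4,6}. The only other block(s) in the collection disjoint from it are {0,1,3} — just 1 block(s). Any parallel class containing {2,4,6} would need 2 other blocks each disjoint from it, so no parallel class of size 3 can contain {2,4,6}.
Since every block must belong to some parallel class in a resolution, the collection cannot be partitioned into parallel classes.
Resolvable? NO.

NO


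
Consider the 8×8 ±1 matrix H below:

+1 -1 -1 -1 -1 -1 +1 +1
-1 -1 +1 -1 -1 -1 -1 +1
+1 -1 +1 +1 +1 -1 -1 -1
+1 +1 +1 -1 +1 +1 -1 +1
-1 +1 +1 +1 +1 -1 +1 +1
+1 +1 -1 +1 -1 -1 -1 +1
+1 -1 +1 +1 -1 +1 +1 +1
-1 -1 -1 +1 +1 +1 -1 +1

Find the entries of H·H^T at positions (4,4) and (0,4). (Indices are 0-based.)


Row 0 of H: [1, -1, -1, -1, -1, -1, 1, 1].
Row 4 of H: [-1, 1, 1, 1, 1, -1, 1, 1].
(H·H^T)[4][4] = Σ_j H[4][j]·H[4][j] = (-1)² + (1)² + (1)² + (1)² + (1)² + (-1)² + (1)² + (1)² = 1 + 1 + 1 + 1 + 1 + 1 + 1 + 1 = 8.
(H·H^T)[0][4] = Σ_j H[0][j]·H[4][j] = (1)·(-1) + (-1)·(1) + (-1)·(1) + (-1)·(1) + (-1)·(1) + (-1)·(-1) + (1)·(1) + (1)·(1) = -1 + -1 + -1 + -1 + -1 + 1 + 1 + 1 = -2.
Rows 0 and 4 are not orthogonal (dot product = -2 ≠ 0), so H is not a Hadamard matrix.

(4,4) entry = 8; (0,4) entry = -2.


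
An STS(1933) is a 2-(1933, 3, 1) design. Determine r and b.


An STS(v) is a 2-(v, 3, 1) BIBD: block size k = 3, λ = 1.
Replication: r(k − 1) = λ(v − 1) ⇒ r·2 = 1933 − 1 = 1932 ⇒ r = 966.
Block count: bk = vr ⇒ b·3 = 1933·966 = 1867278 ⇒ b = 622426.
(Check via b = v(v − 1)/6 = 1933·1932/6 = 3734556/6 = 622426.)

r = 966, b = 622426.


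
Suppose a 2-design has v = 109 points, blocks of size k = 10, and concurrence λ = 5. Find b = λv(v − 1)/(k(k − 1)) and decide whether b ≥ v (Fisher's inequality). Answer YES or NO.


r = λ(v − 1)/(k − 1) = 5·108/9 = 60.
b = vr/k = 109·60/10 = 654.
Fisher's inequality: b ≥ v ⇔ 654 ≥ 109? YES.

YES


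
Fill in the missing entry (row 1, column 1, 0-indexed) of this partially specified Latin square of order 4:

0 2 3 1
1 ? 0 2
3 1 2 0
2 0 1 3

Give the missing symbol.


Row 1 contains symbols [0, 1, 2] — missing [3].
Column 1 contains symbols [0, 1, 2] — missing [3].
The missing symbol must appear in both missing sets; intersection = [3].
Therefore the hidden value is 3.

Missing value = 3.


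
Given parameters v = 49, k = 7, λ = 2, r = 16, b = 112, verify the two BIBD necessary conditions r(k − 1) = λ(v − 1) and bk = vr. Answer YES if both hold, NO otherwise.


Condition (i): r(k − 1) = 16·6 = 96; λ(v − 1) = 2·48 = 96. Match? YES.
Condition (ii): bk = 112·7 = 784; vr = 49·16 = 784. Match? YES.
Both conditions hold? YES.

YES


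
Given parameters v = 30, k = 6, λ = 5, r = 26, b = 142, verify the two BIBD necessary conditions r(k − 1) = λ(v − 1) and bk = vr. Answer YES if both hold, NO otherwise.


Condition (i): r(k − 1) = 26·5 = 130; λ(v − 1) = 5·29 = 145. Match? NO.
Condition (ii): bk = 142·6 = 852; vr = 30·26 = 780. Match? NO.
Both conditions hold? NO.

NO


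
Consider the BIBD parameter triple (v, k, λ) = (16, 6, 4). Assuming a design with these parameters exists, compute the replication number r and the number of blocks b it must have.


Any 2-(v, k, λ) BIBD satisfies two necessary conditions:
  (i)  Each point sits in r blocks, and counting incidences through any fixed point gives r(k − 1) = λ(v − 1), so r = λ(v − 1)/(k − 1).
  (ii) Total incidences bk = vr, so b = vr/k.
Step 1: r = λ(v − 1)/(k − 1) = 4·(16 − 1)/(6 − 1) = 4·15/5 = 60/5 = 12.
Step 2: b = vr/k = 16·12/6 = 192/6 = 32.
Check integrality: r = 12 ∈ Z ✓, b = 32 ∈ Z ✓.
(These identities are necessary conditions: they determine r and b for any design with these parameters, but do not by themselves prove that one exists.)

r = 12, b = 32.


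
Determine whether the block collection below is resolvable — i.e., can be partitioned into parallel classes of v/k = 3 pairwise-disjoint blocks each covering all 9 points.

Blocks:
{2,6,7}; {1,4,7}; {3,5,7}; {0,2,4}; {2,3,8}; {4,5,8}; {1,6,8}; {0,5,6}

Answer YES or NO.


v = 9, block size k = 3, number of blocks = 8.
For resolvability, blocks must partition into parallel classes of size v/k = 3.
Total blocks must therefore be a multiple of 3: 8 = 3·2 + 2 ⇒ not divisible ✗.
Resolvable? NO.

NO


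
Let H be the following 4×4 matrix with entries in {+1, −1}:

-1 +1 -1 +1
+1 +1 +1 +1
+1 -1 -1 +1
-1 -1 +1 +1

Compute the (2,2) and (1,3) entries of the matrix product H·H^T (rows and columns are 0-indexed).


Row 1 of H: [1, 1, 1, 1].
Row 2 of H: [1, -1, -1, 1].
Row 3 of H: [-1, -1, 1, 1].
(H·H^T)[2][2] = Σ_j H[2][j]·H[2][j] = (1)² + (-1)² + (-1)² + (1)² = 1 + 1 + 1 + 1 = 4.
(H·H^T)[1][3] = Σ_j H[1][j]·H[3][j] = (1)·(-1) + (1)·(-1) + (1)·(1) + (1)·(1) = -1 + -1 + 1 + 1 = 0.
So rows 1 and 3 are orthogonal; the diagonal entry equals n = 4.

(2,2) entry = 4; (1,3) entry = 0.


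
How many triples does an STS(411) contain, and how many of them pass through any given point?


An STS(v) is a 2-(v, 3, 1) BIBD: block size k = 3, λ = 1.
Replication: r(k − 1) = λ(v − 1) ⇒ r·2 = 411 − 1 = 410 ⇒ r = 205.
Block count: b = v(v − 1)/6 = 411·410/6 = 168510/6 = 28085.

r = 205, b = 28085.


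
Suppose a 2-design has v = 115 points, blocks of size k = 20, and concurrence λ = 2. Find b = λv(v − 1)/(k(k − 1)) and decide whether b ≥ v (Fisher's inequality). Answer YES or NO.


r = λ(v − 1)/(k − 1) = 2·114/19 = 12.
b = vr/k = 115·12/20 = 69.
Fisher's inequality: b ≥ v ⇔ 69 ≥ 115? NO.

NO


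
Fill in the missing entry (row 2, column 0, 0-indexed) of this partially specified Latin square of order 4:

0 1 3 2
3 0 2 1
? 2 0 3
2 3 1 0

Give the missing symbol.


Row 2 contains symbols [0, 2, 3] — missing [1].
Column 0 contains symbols [0, 2, 3] — missing [1].
The missing symbol must appear in both missing sets; intersection = [1].
Therefore the hidden value is 1.

Missing value = 1.


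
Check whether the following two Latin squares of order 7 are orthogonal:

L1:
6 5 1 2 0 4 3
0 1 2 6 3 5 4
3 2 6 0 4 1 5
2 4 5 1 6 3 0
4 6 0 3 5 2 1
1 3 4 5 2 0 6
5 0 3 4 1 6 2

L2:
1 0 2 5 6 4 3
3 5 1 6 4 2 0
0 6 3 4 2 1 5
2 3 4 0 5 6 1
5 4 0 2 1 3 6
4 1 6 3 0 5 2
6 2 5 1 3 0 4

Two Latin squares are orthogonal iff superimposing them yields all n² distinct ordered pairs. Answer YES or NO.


Form the n² = 49 superimposed pairs (L1[i][j], L2[i][j]), row by row (rows and columns indexed from 0):
row 0: (6,1) (5,0) (1,2) (2,5) (0,6) (4,4) (3,3)
row 1: (0,3) (1,5) (2,1) (6,6) (3,4) (5,2) (4,0)
row 2: (3,0) (2,6) (6,3) (0,4) (4,2) (1,1) (5,5)
row 3: (2,2) (4,3) (5,4) (1,0) (6,5) (3,6) (0,1)
row 4: (4,5) (6,4) (0,0) (3,2) (5,1) (2,3) (1,6)
row 5: (1,4) (3,1) (4,6) (5,3) (2,0) (0,5) (6,2)
row 6: (5,6) (0,2) (3,5) (4,1) (1,3) (6,0) (2,4)
Orthogonality requires all 49 pairs distinct.
Check by first coordinate: for each symbol s of L1, list the L2 entries in the n cells where L1 = s; they must all differ.
  L1 = 0: L2 entries (in reading order) 6, 3, 4, 1, 0, 5, 2 — all 7 distinct ✓
  L1 = 1: L2 entries (in reading order) 2, 5, 1, 0, 6, 4, 3 — all 7 distinct ✓
  L1 = 2: L2 entries (in reading order) 5, 1, 6, 2, 3, 0, 4 — all 7 distinct ✓
  L1 = 3: L2 entries (in reading order) 3, 4, 0, 6, 2, 1, 5 — all 7 distinct ✓
  L1 = 4: L2 entries (in reading order) 4, 0, 2, 3, 5, 6, 1 — all 7 distinct ✓
  L1 = 5: L2 entries (in reading order) 0, 2, 5, 4, 1, 3, 6 — all 7 distinct ✓
  L1 = 6: L2 entries (in reading order) 1, 6, 3, 5, 4, 2, 0 — all 7 distinct ✓
Every symbol of L1 meets every symbol of L2 exactly once, so all 49 pairs are distinct (49 of 49).
Conclusion: YES.

YES


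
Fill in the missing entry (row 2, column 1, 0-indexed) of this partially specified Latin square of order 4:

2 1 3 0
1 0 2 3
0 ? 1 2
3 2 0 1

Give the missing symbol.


Row 2 contains symbols [0, 1, 2] — missing [3].
Column 1 contains symbols [0, 1, 2] — missing [3].
The missing symbol must appear in both missing sets; intersection = [3].
Therefore the hidden value is 3.

Missing value = 3.


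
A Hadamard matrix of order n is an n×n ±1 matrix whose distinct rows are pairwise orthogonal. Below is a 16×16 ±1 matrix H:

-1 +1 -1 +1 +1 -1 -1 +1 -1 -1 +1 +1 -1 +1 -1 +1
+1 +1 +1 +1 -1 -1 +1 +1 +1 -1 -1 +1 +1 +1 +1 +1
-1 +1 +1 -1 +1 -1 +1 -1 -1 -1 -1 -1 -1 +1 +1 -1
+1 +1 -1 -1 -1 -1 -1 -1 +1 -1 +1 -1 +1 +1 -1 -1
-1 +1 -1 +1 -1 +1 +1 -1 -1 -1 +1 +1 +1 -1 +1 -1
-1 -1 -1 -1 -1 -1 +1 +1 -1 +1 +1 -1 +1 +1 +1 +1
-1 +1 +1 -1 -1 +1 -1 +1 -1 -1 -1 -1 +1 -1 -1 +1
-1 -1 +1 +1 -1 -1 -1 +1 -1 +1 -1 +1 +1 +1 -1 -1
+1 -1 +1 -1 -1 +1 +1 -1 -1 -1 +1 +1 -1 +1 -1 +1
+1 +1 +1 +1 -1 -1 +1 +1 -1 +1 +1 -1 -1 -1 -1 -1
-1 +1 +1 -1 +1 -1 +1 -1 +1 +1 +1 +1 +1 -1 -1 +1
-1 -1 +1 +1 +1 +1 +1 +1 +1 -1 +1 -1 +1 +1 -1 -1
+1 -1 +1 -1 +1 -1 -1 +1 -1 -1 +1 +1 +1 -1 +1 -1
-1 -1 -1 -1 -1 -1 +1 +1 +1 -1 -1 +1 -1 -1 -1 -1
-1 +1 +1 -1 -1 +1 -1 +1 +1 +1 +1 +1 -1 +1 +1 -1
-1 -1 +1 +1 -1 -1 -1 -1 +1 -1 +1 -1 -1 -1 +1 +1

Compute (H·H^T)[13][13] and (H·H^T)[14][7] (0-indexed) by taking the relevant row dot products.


Row 7 of H: [-1, -1, 1, 1, -1, -1, -1, 1, -1, 1, -1, 1, 1, 1, -1, -1].
Row 13 of H: [-1, -1, -1, -1, -1, -1, 1, 1, 1, -1, -1, 1, -1, -1, -1, -1].
Row 14 of H: [-1, 1, 1, -1, -1, 1, -1, 1, 1, 1, 1, 1, -1, 1, 1, -1].
(H·H^T)[13][13] = Σ_j H[13][j]·H[13][j] = (-1)² + (-1)² + (-1)² + (-1)² + (-1)² + (-1)² + (1)² + (1)² + (1)² + (-1)² + (-1)² + (1)² + (-1)² + (-1)² + (-1)² + (-1)² = 1 + 1 + 1 + 1 + 1 + 1 + 1 + 1 + 1 + 1 + 1 + 1 + 1 + 1 + 1 + 1 = 16.
(H·H^T)[14][7] = Σ_j H[14][j]·H[7][j] = (-1)·(-1) + (1)·(-1) + (1)·(1) + (-1)·(1) + (-1)·(-1) + (1)·(-1) + (-1)·(-1) + (1)·(1) + (1)·(-1) + (1)·(1) + (1)·(-1) + (1)·(1) + (-1)·(1) + (1)·(1) + (1)·(-1) + (-1)·(-1) = 1 + -1 + 1 + -1 + 1 + -1 + 1 + 1 + -1 + 1 + -1 + 1 + -1 + 1 + -1 + 1 = 2.
Rows 14 and 7 are not orthogonal (dot product = 2 ≠ 0), so H is not a Hadamard matrix.

(13,13) entry = 16; (14,7) entry = 2.


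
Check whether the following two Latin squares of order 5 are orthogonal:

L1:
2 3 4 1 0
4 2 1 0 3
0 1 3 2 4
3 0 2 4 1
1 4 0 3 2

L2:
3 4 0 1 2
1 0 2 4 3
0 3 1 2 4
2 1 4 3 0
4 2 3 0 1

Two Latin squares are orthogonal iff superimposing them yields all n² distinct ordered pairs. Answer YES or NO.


Form the n² = 25 superimposed pairs (L1[i][j], L2[i][j]), row by row (rows and columns indexed from 0):
row 0: (2,3) (3,4) (4,0) (1,1) (0,2)
row 1: (4,1) (2,0) (1,2) (0,4) (3,3)
row 2: (0,0) (1,3) (3,1) (2,2) (4,4)
row 3: (3,2) (0,1) (2,4) (4,3) (1,0)
row 4: (1,4) (4,2) (0,3) (3,0) (2,1)
Orthogonality requires all 25 pairs distinct.
Check by first coordinate: for each symbol s of L1, list the L2 entries in the n cells where L1 = s; they must all differ.
  L1 = 0: L2 entries (in reading order) 2, 4, 0, 1, 3 — all 5 distinct ✓
  L1 = 1: L2 entries (in reading order) 1, 2, 3, 0, 4 — all 5 distinct ✓
  L1 = 2: L2 entries (in reading order) 3, 0, 2, 4, 1 — all 5 distinct ✓
  L1 = 3: L2 entries (in reading order) 4, 3, 1, 2, 0 — all 5 distinct ✓
  L1 = 4: L2 entries (in reading order) 0, 1, 4, 3, 2 — all 5 distinct ✓
Every symbol of L1 meets every symbol of L2 exactly once, so all 25 pairs are distinct (25 of 25).
Conclusion: YES.

YES


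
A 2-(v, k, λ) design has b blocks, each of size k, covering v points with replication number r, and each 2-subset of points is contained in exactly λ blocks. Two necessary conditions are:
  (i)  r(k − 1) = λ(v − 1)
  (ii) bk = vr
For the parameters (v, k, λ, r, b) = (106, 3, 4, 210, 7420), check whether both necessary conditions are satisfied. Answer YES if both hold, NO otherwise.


Condition (i): r(k − 1) = 210·2 = 420; λ(v − 1) = 4·105 = 420. Match? YES.
Condition (ii): bk = 7420·3 = 22260; vr = 106·210 = 22260. Match? YES.
Both conditions hold? YES.

YES


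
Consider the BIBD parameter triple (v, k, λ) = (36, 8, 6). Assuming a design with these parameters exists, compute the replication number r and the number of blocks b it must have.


Any 2-(v, k, λ) BIBD satisfies two necessary conditions:
  (i)  Each point sits in r blocks, and counting incidences through any fixed point gives r(k − 1) = λ(v − 1), so r = λ(v − 1)/(k − 1).
  (ii) Total incidences bk = vr, so b = vr/k.
Step 1: r = λ(v − 1)/(k − 1) = 6·(36 − 1)/(8 − 1) = 6·35/7 = 210/7 = 30.
Step 2: b = vr/k = 36·30/8 = 1080/8 = 135.
Check integrality: r = 30 ∈ Z ✓, b = 135 ∈ Z ✓.
(These identities are necessary conditions: they determine r and b for any design with these parameters, but do not by themselves prove that one exists.)

r = 30, b = 135.


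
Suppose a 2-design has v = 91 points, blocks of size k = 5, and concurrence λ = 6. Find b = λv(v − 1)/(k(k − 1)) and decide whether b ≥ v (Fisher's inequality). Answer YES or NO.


r = λ(v − 1)/(k − 1) = 6·90/4 = 135.
b = vr/k = 91·135/5 = 2457.
Fisher's inequality: b ≥ v ⇔ 2457 ≥ 91? YES.

YES


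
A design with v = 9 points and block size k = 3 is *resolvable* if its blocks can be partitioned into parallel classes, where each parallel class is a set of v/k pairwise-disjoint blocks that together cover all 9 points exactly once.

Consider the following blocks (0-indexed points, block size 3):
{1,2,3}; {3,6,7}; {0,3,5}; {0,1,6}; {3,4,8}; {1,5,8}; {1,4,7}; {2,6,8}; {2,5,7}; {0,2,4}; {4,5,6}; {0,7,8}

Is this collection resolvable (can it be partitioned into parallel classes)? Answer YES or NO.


v = 9, block size k = 3, number of blocks = 12.
For resolvability, blocks must partition into parallel classes of size v/k = 3.
Total blocks must therefore be a multiple of 3: 12 = 3·4 + 0 ⇒ divisible ✓.
Greedy packing gives 4 candidate class(es). Each should be a full parallel class (size 3, covers all 9 points).
  Class 1 (3 blocks): {1,2,3}; {4,5,6}; {0,7,8}. Points covered: [0, 1, 2, 3, 4, 5, 6, 7, 8].
  Class 2 (3 blocks): {3,6,7}; {1,5,8}; {0,2,4}. Points covered: [0, 1, 2, 3, 4, 5, 6, 7, 8].
  Class 3 (3 blocks): {0,3,5}; {1,4,7}; {2,6,8}. Points covered: [0, 1, 2, 3, 4, 5, 6, 7, 8].
  Class 4 (3 blocks): {0,1,6}; {3,4,8}; {2,5,7}. Points covered: [0, 1, 2, 3, 4, 5, 6, 7, 8].
All classes full (size 3)? YES. All classes cover every point? YES.
Resolvable? YES.

YES
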